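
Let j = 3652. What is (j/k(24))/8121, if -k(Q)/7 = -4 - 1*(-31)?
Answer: -3652/1534869 ≈ -0.0023794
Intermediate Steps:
k(Q) = -189 (k(Q) = -7*(-4 - 1*(-31)) = -7*(-4 + 31) = -7*27 = -189)
(j/k(24))/8121 = (3652/(-189))/8121 = (3652*(-1/189))*(1/8121) = -3652/189*1/8121 = -3652/1534869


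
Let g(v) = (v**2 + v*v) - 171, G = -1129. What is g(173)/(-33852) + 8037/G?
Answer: -339455147/38218908 ≈ -8.8819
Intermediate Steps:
g(v) = -171 + 2*v**2 (g(v) = (v**2 + v**2) - 171 = 2*v**2 - 171 = -171 + 2*v**2)
g(173)/(-33852) + 8037/G = (-171 + 2*173**2)/(-33852) + 8037/(-1129) = (-171 + 2*29929)*(-1/33852) + 8037*(-1/1129) = (-171 + 59858)*(-1/33852) - 8037/1129 = 59687*(-1/33852) - 8037/1129 = -59687/33852 - 8037/1129 = -339455147/38218908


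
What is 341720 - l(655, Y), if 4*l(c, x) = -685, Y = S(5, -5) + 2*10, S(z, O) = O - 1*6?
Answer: 1367565/4 ≈ 3.4189e+5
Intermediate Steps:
S(z, O) = -6 + O (S(z, O) = O - 6 = -6 + O)
Y = 9 (Y = (-6 - 5) + 2*10 = -11 + 20 = 9)
l(c, x) = -685/4 (l(c, x) = (1/4)*(-685) = -685/4)
341720 - l(655, Y) = 341720 - 1*(-685/4) = 341720 + 685/4 = 1367565/4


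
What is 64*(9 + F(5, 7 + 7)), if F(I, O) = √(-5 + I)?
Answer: 576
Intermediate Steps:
64*(9 + F(5, 7 + 7)) = 64*(9 + √(-5 + 5)) = 64*(9 + √0) = 64*(9 + 0) = 64*9 = 576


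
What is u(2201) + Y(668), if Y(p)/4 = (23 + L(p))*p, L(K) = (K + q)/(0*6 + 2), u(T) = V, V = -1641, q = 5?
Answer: 958943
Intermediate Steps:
u(T) = -1641
L(K) = 5/2 + K/2 (L(K) = (K + 5)/(0*6 + 2) = (5 + K)/(0 + 2) = (5 + K)/2 = (5 + K)*(½) = 5/2 + K/2)
Y(p) = 4*p*(51/2 + p/2) (Y(p) = 4*((23 + (5/2 + p/2))*p) = 4*((51/2 + p/2)*p) = 4*(p*(51/2 + p/2)) = 4*p*(51/2 + p/2))
u(2201) + Y(668) = -1641 + 2*668*(51 + 668) = -1641 + 2*668*719 = -1641 + 960584 = 958943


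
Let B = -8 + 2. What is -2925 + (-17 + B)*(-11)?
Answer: -2672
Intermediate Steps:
B = -6
-2925 + (-17 + B)*(-11) = -2925 + (-17 - 6)*(-11) = -2925 - 23*(-11) = -2925 + 253 = -2672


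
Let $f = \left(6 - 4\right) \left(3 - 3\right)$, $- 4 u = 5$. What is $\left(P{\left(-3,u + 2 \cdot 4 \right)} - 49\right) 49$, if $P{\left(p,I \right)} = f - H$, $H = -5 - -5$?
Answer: $-2401$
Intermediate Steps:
$u = - \frac{5}{4}$ ($u = \left(- \frac{1}{4}\right) 5 = - \frac{5}{4} \approx -1.25$)
$f = 0$ ($f = 2 \cdot 0 = 0$)
$H = 0$ ($H = -5 + 5 = 0$)
$P{\left(p,I \right)} = 0$ ($P{\left(p,I \right)} = 0 - 0 = 0 + 0 = 0$)
$\left(P{\left(-3,u + 2 \cdot 4 \right)} - 49\right) 49 = \left(0 - 49\right) 49 = \left(-49\right) 49 = -2401$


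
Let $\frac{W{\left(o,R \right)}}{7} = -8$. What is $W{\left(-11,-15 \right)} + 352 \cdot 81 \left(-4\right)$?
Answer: $-114104$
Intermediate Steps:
$W{\left(o,R \right)} = -56$ ($W{\left(o,R \right)} = 7 \left(-8\right) = -56$)
$W{\left(-11,-15 \right)} + 352 \cdot 81 \left(-4\right) = -56 + 352 \cdot 81 \left(-4\right) = -56 + 352 \left(-324\right) = -56 - 114048 = -114104$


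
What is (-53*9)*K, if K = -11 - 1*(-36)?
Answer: -11925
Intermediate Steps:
K = 25 (K = -11 + 36 = 25)
(-53*9)*K = -53*9*25 = -477*25 = -11925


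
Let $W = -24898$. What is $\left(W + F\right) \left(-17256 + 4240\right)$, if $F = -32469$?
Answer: $746688872$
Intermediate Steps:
$\left(W + F\right) \left(-17256 + 4240\right) = \left(-24898 - 32469\right) \left(-17256 + 4240\right) = \left(-57367\right) \left(-13016\right) = 746688872$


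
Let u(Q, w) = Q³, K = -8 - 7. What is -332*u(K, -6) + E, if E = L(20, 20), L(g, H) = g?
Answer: 1120520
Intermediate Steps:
K = -15
E = 20
-332*u(K, -6) + E = -332*(-15)³ + 20 = -332*(-3375) + 20 = 1120500 + 20 = 1120520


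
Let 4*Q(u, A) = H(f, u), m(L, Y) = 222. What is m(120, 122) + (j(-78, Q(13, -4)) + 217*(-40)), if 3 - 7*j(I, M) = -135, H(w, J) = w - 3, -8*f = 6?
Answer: -59068/7 ≈ -8438.3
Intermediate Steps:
f = -¾ (f = -⅛*6 = -¾ ≈ -0.75000)
H(w, J) = -3 + w
Q(u, A) = -15/16 (Q(u, A) = (-3 - ¾)/4 = (¼)*(-15/4) = -15/16)
j(I, M) = 138/7 (j(I, M) = 3/7 - ⅐*(-135) = 3/7 + 135/7 = 138/7)
m(120, 122) + (j(-78, Q(13, -4)) + 217*(-40)) = 222 + (138/7 + 217*(-40)) = 222 + (138/7 - 8680) = 222 - 60622/7 = -59068/7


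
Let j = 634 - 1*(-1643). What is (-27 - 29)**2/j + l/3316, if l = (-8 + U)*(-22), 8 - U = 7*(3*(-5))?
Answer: 2569553/3775266 ≈ 0.68063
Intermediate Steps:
U = 113 (U = 8 - 7*3*(-5) = 8 - 7*(-15) = 8 - 1*(-105) = 8 + 105 = 113)
l = -2310 (l = (-8 + 113)*(-22) = 105*(-22) = -2310)
j = 2277 (j = 634 + 1643 = 2277)
(-27 - 29)**2/j + l/3316 = (-27 - 29)**2/2277 - 2310/3316 = (-56)**2*(1/2277) - 2310*1/3316 = 3136*(1/2277) - 1155/1658 = 3136/2277 - 1155/1658 = 2569553/3775266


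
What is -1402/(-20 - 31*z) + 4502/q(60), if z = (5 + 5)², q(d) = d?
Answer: 39251/520 ≈ 75.483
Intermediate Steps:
z = 100 (z = 10² = 100)
-1402/(-20 - 31*z) + 4502/q(60) = -1402/(-20 - 31*100) + 4502/60 = -1402/(-20 - 3100) + 4502*(1/60) = -1402/(-3120) + 2251/30 = -1402*(-1/3120) + 2251/30 = 701/1560 + 2251/30 = 39251/520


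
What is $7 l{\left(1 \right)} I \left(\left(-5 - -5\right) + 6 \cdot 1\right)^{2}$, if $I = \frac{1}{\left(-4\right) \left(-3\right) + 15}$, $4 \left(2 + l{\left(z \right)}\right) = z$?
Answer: $- \frac{49}{3} \approx -16.333$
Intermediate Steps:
$l{\left(z \right)} = -2 + \frac{z}{4}$
$I = \frac{1}{27}$ ($I = \frac{1}{12 + 15} = \frac{1}{27} \approx 0.037037$)
$7 l{\left(1 \right)} I \left(\left(-5 - -5\right) + 6 \cdot 1\right)^{2} = 7 \left(-2 + \frac{1}{4} \cdot 1\right) \frac{1}{27} \left(\left(-5 - -5\right) + 6 \cdot 1\right)^{2} = 7 \left(-2 + \frac{1}{4}\right) \frac{1}{27} \left(\left(-5 + 5\right) + 6\right)^{2} = 7 \left(- \frac{7}{4}\right) \frac{1}{27} \left(0 + 6\right)^{2} = \left(- \frac{49}{4}\right) \frac{1}{27} \cdot 6^{2} = \left(- \frac{49}{108}\right) 36 = - \frac{49}{3}$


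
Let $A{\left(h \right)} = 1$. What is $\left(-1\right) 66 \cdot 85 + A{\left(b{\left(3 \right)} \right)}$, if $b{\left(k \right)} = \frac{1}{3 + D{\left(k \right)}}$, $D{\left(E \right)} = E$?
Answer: $-5609$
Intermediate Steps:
$b{\left(k \right)} = \frac{1}{3 + k}$
$\left(-1\right) 66 \cdot 85 + A{\left(b{\left(3 \right)} \right)} = \left(-1\right) 66 \cdot 85 + 1 = \left(-66\right) 85 + 1 = -5610 + 1 = -5609$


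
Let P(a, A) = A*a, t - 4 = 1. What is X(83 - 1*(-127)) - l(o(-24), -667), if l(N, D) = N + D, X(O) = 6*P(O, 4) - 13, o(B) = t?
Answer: 5689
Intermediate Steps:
t = 5 (t = 4 + 1 = 5)
o(B) = 5
X(O) = -13 + 24*O (X(O) = 6*(4*O) - 13 = 24*O - 13 = -13 + 24*O)
l(N, D) = D + N
X(83 - 1*(-127)) - l(o(-24), -667) = (-13 + 24*(83 - 1*(-127))) - (-667 + 5) = (-13 + 24*(83 + 127)) - 1*(-662) = (-13 + 24*210) + 662 = (-13 + 5040) + 662 = 5027 + 662 = 5689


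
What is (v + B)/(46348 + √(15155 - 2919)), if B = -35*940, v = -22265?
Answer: -639196855/537031217 + 55165*√3059/1074062434 ≈ -1.1874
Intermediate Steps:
B = -32900
(v + B)/(46348 + √(15155 - 2919)) = (-22265 - 32900)/(46348 + √(15155 - 2919)) = -55165/(46348 + √12236) = -55165/(46348 + 2*√3059)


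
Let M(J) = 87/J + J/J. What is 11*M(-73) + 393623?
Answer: 28734325/73 ≈ 3.9362e+5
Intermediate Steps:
M(J) = 1 + 87/J (M(J) = 87/J + 1 = 1 + 87/J)
11*M(-73) + 393623 = 11*((87 - 73)/(-73)) + 393623 = 11*(-1/73*14) + 393623 = 11*(-14/73) + 393623 = -154/73 + 393623 = 28734325/73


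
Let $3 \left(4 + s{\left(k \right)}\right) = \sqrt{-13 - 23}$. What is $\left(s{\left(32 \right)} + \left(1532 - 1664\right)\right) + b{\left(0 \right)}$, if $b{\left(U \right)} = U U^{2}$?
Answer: $-136 + 2 i \approx -136.0 + 2.0 i$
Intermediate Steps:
$s{\left(k \right)} = -4 + 2 i$ ($s{\left(k \right)} = -4 + \frac{\sqrt{-13 - 23}}{3} = -4 + \frac{\sqrt{-36}}{3} = -4 + \frac{6 i}{3} = -4 + 2 i$)
$b{\left(U \right)} = U^{3}$
$\left(s{\left(32 \right)} + \left(1532 - 1664\right)\right) + b{\left(0 \right)} = \left(\left(-4 + 2 i\right) + \left(1532 - 1664\right)\right) + 0^{3} = \left(\left(-4 + 2 i\right) - 132\right) + 0 = \left(-136 + 2 i\right) + 0 = -136 + 2 i$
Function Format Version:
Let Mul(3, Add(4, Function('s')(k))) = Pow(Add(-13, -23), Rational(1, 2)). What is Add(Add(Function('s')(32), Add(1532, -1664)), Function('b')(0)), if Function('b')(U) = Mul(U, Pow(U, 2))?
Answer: Add(-136, Mul(2, I)) ≈ Add(-136.00, Mul(2.0000, I))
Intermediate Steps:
Function('s')(k) = Add(-4, Mul(2, I)) (Function('s')(k) = Add(-4, Mul(Rational(1, 3), Pow(Add(-13, -23), Rational(1, 2)))) = Add(-4, Mul(Rational(1, 3), Pow(-36, Rational(1, 2)))) = Add(-4, Mul(Rational(1, 3), Mul(6, I))) = Add(-4, Mul(2, I)))
Function('b')(U) = Pow(U, 3)
Add(Add(Function('s')(32), Add(1532, -1664)), Function('b')(0)) = Add(Add(Add(-4, Mul(2, I)), Add(1532, -1664)), Pow(0, 3)) = Add(Add(Add(-4, Mul(2, I)), -132), 0) = Add(Add(-136, Mul(2, I)), 0) = Add(-136, Mul(2, I))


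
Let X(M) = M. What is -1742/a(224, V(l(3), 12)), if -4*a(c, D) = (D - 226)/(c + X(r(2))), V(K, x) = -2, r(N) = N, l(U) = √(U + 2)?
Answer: -393692/57 ≈ -6906.9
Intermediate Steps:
l(U) = √(2 + U)
a(c, D) = -(-226 + D)/(4*(2 + c)) (a(c, D) = -(D - 226)/(4*(c + 2)) = -(-226 + D)/(4*(2 + c)))
-1742/a(224, V(l(3), 12)) = -1742*4*(2 + 224)/(226 - 1*(-2)) = -1742*904/(226 + 2) = -1742/((¼)*(1/226)*228) = -1742/57/226 = -1742*226/57 = -393692/57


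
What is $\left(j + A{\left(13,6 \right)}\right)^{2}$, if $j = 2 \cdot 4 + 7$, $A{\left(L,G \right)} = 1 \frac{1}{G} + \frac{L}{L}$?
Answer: $\frac{9409}{36} \approx 261.36$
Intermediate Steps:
$A{\left(L,G \right)} = 1 + \frac{1}{G}$ ($A{\left(L,G \right)} = \frac{1}{G} + 1 = 1 + \frac{1}{G}$)
$j = 15$ ($j = 8 + 7 = 15$)
$\left(j + A{\left(13,6 \right)}\right)^{2} = \left(15 + \frac{1 + 6}{6}\right)^{2} = \left(15 + \frac{1}{6} \cdot 7\right)^{2} = \left(15 + \frac{7}{6}\right)^{2} = \left(\frac{97}{6}\right)^{2} = \frac{9409}{36}$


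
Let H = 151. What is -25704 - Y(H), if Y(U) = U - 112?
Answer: -25743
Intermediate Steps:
Y(U) = -112 + U
-25704 - Y(H) = -25704 - (-112 + 151) = -25704 - 1*39 = -25704 - 39 = -25743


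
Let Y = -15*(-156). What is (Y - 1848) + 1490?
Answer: 1982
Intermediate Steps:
Y = 2340
(Y - 1848) + 1490 = (2340 - 1848) + 1490 = 492 + 1490 = 1982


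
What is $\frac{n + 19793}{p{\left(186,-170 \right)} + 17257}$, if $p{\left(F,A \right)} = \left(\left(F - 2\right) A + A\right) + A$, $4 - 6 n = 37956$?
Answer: $- \frac{40403}{43089} \approx -0.93766$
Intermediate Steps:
$n = - \frac{18976}{3}$ ($n = \frac{2}{3} - 6326 = - \frac{18976}{3} \approx -6325.3$)
$p{\left(F,A \right)} = 2 A + A \left(-2 + F\right)$ ($p{\left(F,A \right)} = \left(\left(-2 + F\right) A + A\right) + A = \left(A \left(-2 + F\right) + A\right) + A = \left(A + A \left(-2 + F\right)\right) + A = 2 A + A \left(-2 + F\right)$)
$\frac{n + 19793}{p{\left(186,-170 \right)} + 17257} = \frac{- \frac{18976}{3} + 19793}{\left(-170\right) 186 + 17257} = \frac{40403}{3 \left(-31620 + 17257\right)} = \frac{40403}{3 \left(-14363\right)} = \frac{40403}{3} \left(- \frac{1}{14363}\right) = - \frac{40403}{43089}$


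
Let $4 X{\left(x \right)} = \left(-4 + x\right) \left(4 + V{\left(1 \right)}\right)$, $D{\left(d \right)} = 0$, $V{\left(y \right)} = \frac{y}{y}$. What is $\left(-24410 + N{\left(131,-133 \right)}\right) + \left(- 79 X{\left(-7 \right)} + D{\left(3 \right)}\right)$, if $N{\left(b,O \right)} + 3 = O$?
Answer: $- \frac{93839}{4} \approx -23460.0$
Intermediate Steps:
$N{\left(b,O \right)} = -3 + O$
$V{\left(y \right)} = 1$
$X{\left(x \right)} = -5 + \frac{5 x}{4}$ ($X{\left(x \right)} = \frac{\left(-4 + x\right) \left(4 + 1\right)}{4} = \frac{\left(-4 + x\right) 5}{4} = \frac{-20 + 5 x}{4} = -5 + \frac{5 x}{4}$)
$\left(-24410 + N{\left(131,-133 \right)}\right) + \left(- 79 X{\left(-7 \right)} + D{\left(3 \right)}\right) = \left(-24410 - 136\right) - 79 \left(-5 + \frac{5}{4} \left(-7\right)\right) = \left(-24410 - 136\right) + \left(- 79 \left(-5 - \frac{35}{4}\right) + 0\right) = -24546 + \left(\left(-79\right) \left(- \frac{55}{4}\right) + 0\right) = -24546 + \left(\frac{4345}{4} + 0\right) = -24546 + \frac{4345}{4} = - \frac{93839}{4}$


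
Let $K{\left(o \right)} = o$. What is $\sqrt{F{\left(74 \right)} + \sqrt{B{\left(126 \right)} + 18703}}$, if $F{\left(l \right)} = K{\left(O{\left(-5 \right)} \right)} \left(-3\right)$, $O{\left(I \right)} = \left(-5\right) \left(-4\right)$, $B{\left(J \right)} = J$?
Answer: $\sqrt{-60 + \sqrt{18829}} \approx 8.7874$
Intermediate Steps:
$O{\left(I \right)} = 20$
$F{\left(l \right)} = -60$ ($F{\left(l \right)} = 20 \left(-3\right) = -60$)
$\sqrt{F{\left(74 \right)} + \sqrt{B{\left(126 \right)} + 18703}} = \sqrt{-60 + \sqrt{126 + 18703}} = \sqrt{-60 + \sqrt{18829}}$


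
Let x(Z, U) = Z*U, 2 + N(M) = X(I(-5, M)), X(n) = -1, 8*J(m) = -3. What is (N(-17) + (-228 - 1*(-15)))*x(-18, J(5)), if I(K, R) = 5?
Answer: -1458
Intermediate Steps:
J(m) = -3/8 (J(m) = (⅛)*(-3) = -3/8)
N(M) = -3 (N(M) = -2 - 1 = -3)
x(Z, U) = U*Z
(N(-17) + (-228 - 1*(-15)))*x(-18, J(5)) = (-3 + (-228 - 1*(-15)))*(-3/8*(-18)) = (-3 + (-228 + 15))*(27/4) = (-3 - 213)*(27/4) = -216*27/4 = -1458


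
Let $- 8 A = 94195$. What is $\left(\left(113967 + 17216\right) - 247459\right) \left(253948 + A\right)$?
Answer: $- \frac{56317960841}{2} \approx -2.8159 \cdot 10^{10}$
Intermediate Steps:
$A = - \frac{94195}{8}$ ($A = \left(- \frac{1}{8}\right) 94195 = - \frac{94195}{8} \approx -11774.0$)
$\left(\left(113967 + 17216\right) - 247459\right) \left(253948 + A\right) = \left(\left(113967 + 17216\right) - 247459\right) \left(253948 - \frac{94195}{8}\right) = \left(131183 - 247459\right) \frac{1937389}{8} = \left(-116276\right) \frac{1937389}{8} = - \frac{56317960841}{2}$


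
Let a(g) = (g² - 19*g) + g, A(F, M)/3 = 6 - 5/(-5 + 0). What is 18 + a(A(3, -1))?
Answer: 81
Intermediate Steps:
A(F, M) = 21 (A(F, M) = 3*(6 - 5/(-5 + 0)) = 3*(6 - 5/(-5)) = 3*(6 - ⅕*(-5)) = 3*(6 + 1) = 3*7 = 21)
a(g) = g² - 18*g
18 + a(A(3, -1)) = 18 + 21*(-18 + 21) = 18 + 21*3 = 18 + 63 = 81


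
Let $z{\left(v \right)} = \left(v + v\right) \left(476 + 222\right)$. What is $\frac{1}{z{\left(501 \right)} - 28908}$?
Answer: $\frac{1}{670488} \approx 1.4915 \cdot 10^{-6}$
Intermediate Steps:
$z{\left(v \right)} = 1396 v$ ($z{\left(v \right)} = 2 v 698 = 1396 v$)
$\frac{1}{z{\left(501 \right)} - 28908} = \frac{1}{1396 \cdot 501 - 28908} = \frac{1}{699396 - 28908} = \frac{1}{670488}$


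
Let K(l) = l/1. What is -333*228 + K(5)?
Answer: -75919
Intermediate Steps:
K(l) = l (K(l) = l*1 = l)
-333*228 + K(5) = -333*228 + 5 = -75924 + 5 = -75919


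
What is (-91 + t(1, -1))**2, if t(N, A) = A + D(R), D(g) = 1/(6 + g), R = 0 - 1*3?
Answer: 75625/9 ≈ 8402.8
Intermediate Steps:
R = -3 (R = 0 - 3 = -3)
t(N, A) = 1/3 + A (t(N, A) = A + 1/(6 - 3) = A + 1/3 = 1/3 + A)
(-91 + t(1, -1))**2 = (-91 + (1/3 - 1))**2 = (-91 - 2/3)**2 = (-275/3)**2 = 75625/9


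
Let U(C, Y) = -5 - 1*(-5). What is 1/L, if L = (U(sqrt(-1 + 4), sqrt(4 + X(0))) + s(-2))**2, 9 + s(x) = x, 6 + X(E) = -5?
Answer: 1/121 ≈ 0.0082645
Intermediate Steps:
X(E) = -11 (X(E) = -6 - 5 = -11)
U(C, Y) = 0 (U(C, Y) = -5 + 5 = 0)
s(x) = -9 + x
L = 121 (L = (0 + (-9 - 2))**2 = (0 - 11)**2 = (-11)**2 = 121)
1/L = 1/121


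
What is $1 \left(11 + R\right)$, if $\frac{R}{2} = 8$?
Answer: $27$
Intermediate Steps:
$R = 16$ ($R = 2 \cdot 8 = 16$)
$1 \left(11 + R\right) = 1 \left(11 + 16\right) = 1 \cdot 27 = 27$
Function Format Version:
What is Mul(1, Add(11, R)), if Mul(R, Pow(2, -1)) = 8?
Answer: 27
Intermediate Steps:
R = 16 (R = Mul(2, 8) = 16)
Mul(1, Add(11, R)) = Mul(1, Add(11, 16)) = Mul(1, 27) = 27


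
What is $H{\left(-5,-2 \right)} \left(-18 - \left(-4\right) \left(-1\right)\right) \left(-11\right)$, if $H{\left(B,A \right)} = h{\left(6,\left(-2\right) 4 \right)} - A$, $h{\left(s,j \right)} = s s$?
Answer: $9196$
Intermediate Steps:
$h{\left(s,j \right)} = s^{2}$
$H{\left(B,A \right)} = 36 - A$ ($H{\left(B,A \right)} = 6^{2} - A = 36 - A$)
$H{\left(-5,-2 \right)} \left(-18 - \left(-4\right) \left(-1\right)\right) \left(-11\right) = \left(36 - -2\right) \left(-18 - \left(-4\right) \left(-1\right)\right) \left(-11\right) = \left(36 + 2\right) \left(-18 - 4\right) \left(-11\right) = 38 \left(-18 - 4\right) \left(-11\right) = 38 \left(-22\right) \left(-11\right) = \left(-836\right) \left(-11\right) = 9196$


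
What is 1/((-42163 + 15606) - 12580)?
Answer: -1/39137 ≈ -2.5551e-5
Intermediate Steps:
1/((-42163 + 15606) - 12580) = 1/(-26557 - 12580) = 1/(-39137) = -1/39137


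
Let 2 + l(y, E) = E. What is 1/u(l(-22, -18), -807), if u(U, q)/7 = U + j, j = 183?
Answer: 1/1141 ≈ 0.00087642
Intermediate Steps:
l(y, E) = -2 + E
u(U, q) = 1281 + 7*U (u(U, q) = 7*(U + 183) = 7*(183 + U) = 1281 + 7*U)
1/u(l(-22, -18), -807) = 1/(1281 + 7*(-2 - 18)) = 1/(1281 + 7*(-20)) = 1/(1281 - 140) = 1/1141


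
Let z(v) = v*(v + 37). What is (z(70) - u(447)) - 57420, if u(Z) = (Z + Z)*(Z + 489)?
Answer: -886714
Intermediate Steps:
z(v) = v*(37 + v)
u(Z) = 2*Z*(489 + Z) (u(Z) = (2*Z)*(489 + Z) = 2*Z*(489 + Z))
(z(70) - u(447)) - 57420 = (70*(37 + 70) - 2*447*(489 + 447)) - 57420 = (70*107 - 2*447*936) - 57420 = (7490 - 1*836784) - 57420 = (7490 - 836784) - 57420 = -829294 - 57420 = -886714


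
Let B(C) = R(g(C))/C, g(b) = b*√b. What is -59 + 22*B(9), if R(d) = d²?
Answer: 1723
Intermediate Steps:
g(b) = b^(3/2)
B(C) = C² (B(C) = (C^(3/2))²/C = C³/C = C²)
-59 + 22*B(9) = -59 + 22*9² = -59 + 22*81 = -59 + 1782 = 1723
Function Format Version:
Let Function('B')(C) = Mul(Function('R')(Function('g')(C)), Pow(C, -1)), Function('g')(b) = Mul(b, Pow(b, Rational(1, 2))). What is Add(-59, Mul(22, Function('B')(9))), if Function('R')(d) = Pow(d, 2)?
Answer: 1723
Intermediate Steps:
Function('g')(b) = Pow(b, Rational(3, 2))
Function('B')(C) = Pow(C, 2) (Function('B')(C) = Mul(Pow(Pow(C, Rational(3, 2)), 2), Pow(C, -1)) = Mul(Pow(C, 3), Pow(C, -1)) = Pow(C, 2))
Add(-59, Mul(22, Function('B')(9))) = Add(-59, Mul(22, Pow(9, 2))) = Add(-59, Mul(22, 81)) = Add(-59, 1782) = 1723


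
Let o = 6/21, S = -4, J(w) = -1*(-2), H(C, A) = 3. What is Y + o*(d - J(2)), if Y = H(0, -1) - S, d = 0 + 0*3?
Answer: 45/7 ≈ 6.4286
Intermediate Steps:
J(w) = 2
d = 0 (d = 0 + 0 = 0)
Y = 7 (Y = 3 - 1*(-4) = 3 + 4 = 7)
o = 2/7 (o = 6*(1/21) = 2/7 ≈ 0.28571)
Y + o*(d - J(2)) = 7 + 2*(0 - 1*2)/7 = 7 + 2*(0 - 2)/7 = 7 + (2/7)*(-2) = 7 - 4/7 = 45/7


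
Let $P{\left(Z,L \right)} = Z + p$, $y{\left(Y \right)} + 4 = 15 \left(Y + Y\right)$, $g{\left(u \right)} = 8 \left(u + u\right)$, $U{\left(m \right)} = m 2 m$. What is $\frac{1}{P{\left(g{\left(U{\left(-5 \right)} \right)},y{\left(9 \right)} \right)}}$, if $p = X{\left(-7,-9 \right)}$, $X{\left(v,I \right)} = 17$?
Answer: $\frac{1}{817} \approx 0.001224$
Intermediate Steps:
$p = 17$
$U{\left(m \right)} = 2 m^{2}$ ($U{\left(m \right)} = 2 m m = 2 m^{2}$)
$g{\left(u \right)} = 16 u$ ($g{\left(u \right)} = 8 \cdot 2 u = 16 u$)
$y{\left(Y \right)} = -4 + 30 Y$ ($y{\left(Y \right)} = -4 + 15 \left(Y + Y\right) = -4 + 15 \cdot 2 Y = -4 + 30 Y$)
$P{\left(Z,L \right)} = 17 + Z$ ($P{\left(Z,L \right)} = Z + 17 = 17 + Z$)
$\frac{1}{P{\left(g{\left(U{\left(-5 \right)} \right)},y{\left(9 \right)} \right)}} = \frac{1}{17 + 16 \cdot 2 \left(-5\right)^{2}} = \frac{1}{17 + 16 \cdot 2 \cdot 25} = \frac{1}{17 + 16 \cdot 50} = \frac{1}{17 + 800} = \frac{1}{817}$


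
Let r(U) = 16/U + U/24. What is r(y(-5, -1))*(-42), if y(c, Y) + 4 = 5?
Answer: -2695/4 ≈ -673.75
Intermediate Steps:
y(c, Y) = 1 (y(c, Y) = -4 + 5 = 1)
r(U) = 16/U + U/24 (r(U) = 16/U + U*(1/24) = 16/U + U/24)
r(y(-5, -1))*(-42) = (16/1 + (1/24)*1)*(-42) = (16*1 + 1/24)*(-42) = (16 + 1/24)*(-42) = (385/24)*(-42) = -2695/4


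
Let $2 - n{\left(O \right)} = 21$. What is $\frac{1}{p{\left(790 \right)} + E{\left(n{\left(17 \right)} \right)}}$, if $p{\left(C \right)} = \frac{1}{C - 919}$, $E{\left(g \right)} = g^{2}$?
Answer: $\frac{129}{46568} \approx 0.0027701$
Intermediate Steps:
$n{\left(O \right)} = -19$ ($n{\left(O \right)} = 2 - 21 = -19$)
$p{\left(C \right)} = \frac{1}{-919 + C}$
$\frac{1}{p{\left(790 \right)} + E{\left(n{\left(17 \right)} \right)}} = \frac{1}{\frac{1}{-919 + 790} + \left(-19\right)^{2}} = \frac{1}{\frac{1}{-129} + 361} = \frac{1}{- \frac{1}{129} + 361} = \frac{1}{\frac{46568}{129}} = \frac{129}{46568}$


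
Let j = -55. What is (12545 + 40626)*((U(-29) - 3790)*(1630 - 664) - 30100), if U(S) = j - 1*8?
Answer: -199502802758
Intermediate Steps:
U(S) = -63 (U(S) = -55 - 1*8 = -55 - 8 = -63)
(12545 + 40626)*((U(-29) - 3790)*(1630 - 664) - 30100) = (12545 + 40626)*((-63 - 3790)*(1630 - 664) - 30100) = 53171*(-3853*966 - 30100) = 53171*(-3721998 - 30100) = 53171*(-3752098) = -199502802758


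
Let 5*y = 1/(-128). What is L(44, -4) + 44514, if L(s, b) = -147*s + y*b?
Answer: 6087361/160 ≈ 38046.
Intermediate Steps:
y = -1/640 (y = (⅕)/(-128) = (⅕)*(-1/128) = -1/640 ≈ -0.0015625)
L(s, b) = -147*s - b/640
L(44, -4) + 44514 = (-147*44 - 1/640*(-4)) + 44514 = (-6468 + 1/160) + 44514 = -1034879/160 + 44514 = 6087361/160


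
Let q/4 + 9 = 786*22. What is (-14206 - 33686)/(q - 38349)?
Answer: -15964/10261 ≈ -1.5558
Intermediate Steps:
q = 69132 (q = -36 + 4*(786*22) = -36 + 4*17292 = -36 + 69168 = 69132)
(-14206 - 33686)/(q - 38349) = (-14206 - 33686)/(69132 - 38349) = -47892/30783 = -47892*1/30783 = -15964/10261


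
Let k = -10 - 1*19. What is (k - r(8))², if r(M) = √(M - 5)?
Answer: (29 + √3)² ≈ 944.46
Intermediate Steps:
r(M) = √(-5 + M)
k = -29 (k = -10 - 19 = -29)
(k - r(8))² = (-29 - √(-5 + 8))² = (-29 - √3)²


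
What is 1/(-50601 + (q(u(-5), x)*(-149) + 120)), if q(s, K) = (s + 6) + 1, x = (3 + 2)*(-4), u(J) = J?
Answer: -1/50779 ≈ -1.9693e-5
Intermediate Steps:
x = -20 (x = 5*(-4) = -20)
q(s, K) = 7 + s (q(s, K) = (6 + s) + 1 = 7 + s)
1/(-50601 + (q(u(-5), x)*(-149) + 120)) = 1/(-50601 + ((7 - 5)*(-149) + 120)) = 1/(-50601 + (2*(-149) + 120)) = 1/(-50601 + (-298 + 120)) = 1/(-50601 - 178) = 1/(-50779) = -1/50779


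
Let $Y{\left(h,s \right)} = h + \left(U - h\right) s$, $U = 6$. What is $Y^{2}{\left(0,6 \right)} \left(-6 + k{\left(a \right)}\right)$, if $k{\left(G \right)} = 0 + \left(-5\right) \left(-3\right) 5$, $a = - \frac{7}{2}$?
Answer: $89424$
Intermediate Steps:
$a = - \frac{7}{2}$ ($a = \left(-7\right) \frac{1}{2} = - \frac{7}{2} \approx -3.5$)
$k{\left(G \right)} = 75$ ($k{\left(G \right)} = 0 + 15 \cdot 5 = 0 + 75 = 75$)
$Y{\left(h,s \right)} = h + s \left(6 - h\right)$ ($Y{\left(h,s \right)} = h + \left(6 - h\right) s = h + s \left(6 - h\right)$)
$Y^{2}{\left(0,6 \right)} \left(-6 + k{\left(a \right)}\right) = \left(0 + 6 \cdot 6 - 0 \cdot 6\right)^{2} \left(-6 + 75\right) = \left(0 + 36 + 0\right)^{2} \cdot 69 = 36^{2} \cdot 69 = 1296 \cdot 69 = 89424$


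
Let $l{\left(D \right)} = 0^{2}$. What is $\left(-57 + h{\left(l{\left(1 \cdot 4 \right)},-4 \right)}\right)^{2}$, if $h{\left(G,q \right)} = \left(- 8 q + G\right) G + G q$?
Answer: $3249$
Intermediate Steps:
$l{\left(D \right)} = 0$
$h{\left(G,q \right)} = G q + G \left(G - 8 q\right)$ ($h{\left(G,q \right)} = \left(G - 8 q\right) G + G q = G \left(G - 8 q\right) + G q = G q + G \left(G - 8 q\right)$)
$\left(-57 + h{\left(l{\left(1 \cdot 4 \right)},-4 \right)}\right)^{2} = \left(-57 + 0 \left(0 - -28\right)\right)^{2} = \left(-57 + 0 \left(0 + 28\right)\right)^{2} = \left(-57 + 0 \cdot 28\right)^{2} = \left(-57 + 0\right)^{2} = \left(-57\right)^{2} = 3249$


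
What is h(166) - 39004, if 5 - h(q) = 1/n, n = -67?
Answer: -2612932/67 ≈ -38999.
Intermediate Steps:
h(q) = 336/67 (h(q) = 5 - 1/(-67) = 5 - 1*(-1/67) = 5 + 1/67 = 336/67)
h(166) - 39004 = 336/67 - 39004 = -2612932/67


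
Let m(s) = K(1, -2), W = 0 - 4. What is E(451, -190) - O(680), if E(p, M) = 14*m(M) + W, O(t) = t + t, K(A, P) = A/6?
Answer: -4085/3 ≈ -1361.7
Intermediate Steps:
K(A, P) = A/6 (K(A, P) = A*(1/6) = A/6)
W = -4
m(s) = 1/6 (m(s) = (1/6)*1 = 1/6)
O(t) = 2*t
E(p, M) = -5/3 (E(p, M) = 14*(1/6) - 4 = 7/3 - 4 = -5/3)
E(451, -190) - O(680) = -5/3 - 2*680 = -5/3 - 1*1360 = -5/3 - 1360 = -4085/3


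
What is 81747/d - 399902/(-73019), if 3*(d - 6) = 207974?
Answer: 101083669363/15187367848 ≈ 6.6558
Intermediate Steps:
d = 207992/3 (d = 6 + (⅓)*207974 = 6 + 207974/3 = 207992/3 ≈ 69331.)
81747/d - 399902/(-73019) = 81747/(207992/3) - 399902/(-73019) = 81747*(3/207992) - 399902*(-1/73019) = 245241/207992 + 399902/73019 = 101083669363/15187367848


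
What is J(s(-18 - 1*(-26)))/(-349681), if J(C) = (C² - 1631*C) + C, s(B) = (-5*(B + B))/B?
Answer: -16400/349681 ≈ -0.046900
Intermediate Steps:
s(B) = -10 (s(B) = (-10*B)/B = -10)
J(C) = C² - 1630*C
J(s(-18 - 1*(-26)))/(-349681) = -10*(-1630 - 10)/(-349681) = -10*(-1640)*(-1/349681) = 16400*(-1/349681) = -16400/349681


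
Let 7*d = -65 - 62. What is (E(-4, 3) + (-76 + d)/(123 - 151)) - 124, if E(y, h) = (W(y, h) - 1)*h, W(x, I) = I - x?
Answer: -20117/196 ≈ -102.64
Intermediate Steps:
d = -127/7 (d = (-65 - 62)/7 = (⅐)*(-127) = -127/7 ≈ -18.143)
E(y, h) = h*(-1 + h - y) (E(y, h) = ((h - y) - 1)*h = (-1 + h - y)*h = h*(-1 + h - y))
(E(-4, 3) + (-76 + d)/(123 - 151)) - 124 = (3*(-1 + 3 - 1*(-4)) + (-76 - 127/7)/(123 - 151)) - 124 = (3*(-1 + 3 + 4) - 659/7/(-28)) - 124 = (3*6 - 659/7*(-1/28)) - 124 = (18 + 659/196) - 124 = 4187/196 - 124 = -20117/196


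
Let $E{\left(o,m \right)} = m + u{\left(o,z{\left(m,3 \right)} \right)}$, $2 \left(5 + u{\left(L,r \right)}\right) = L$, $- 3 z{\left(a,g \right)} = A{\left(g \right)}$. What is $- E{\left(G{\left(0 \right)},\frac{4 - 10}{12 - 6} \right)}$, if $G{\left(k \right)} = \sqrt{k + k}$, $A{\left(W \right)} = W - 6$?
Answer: $6$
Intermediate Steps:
$A{\left(W \right)} = -6 + W$ ($A{\left(W \right)} = W - 6 = -6 + W$)
$z{\left(a,g \right)} = 2 - \frac{g}{3}$ ($z{\left(a,g \right)} = - \frac{-6 + g}{3} = 2 - \frac{g}{3}$)
$u{\left(L,r \right)} = -5 + \frac{L}{2}$
$G{\left(k \right)} = \sqrt{2} \sqrt{k}$ ($G{\left(k \right)} = \sqrt{2 k} = \sqrt{2} \sqrt{k}$)
$E{\left(o,m \right)} = -5 + m + \frac{o}{2}$ ($E{\left(o,m \right)} = m + \left(-5 + \frac{o}{2}\right) = -5 + m + \frac{o}{2}$)
$- E{\left(G{\left(0 \right)},\frac{4 - 10}{12 - 6} \right)} = - (-5 + \frac{4 - 10}{12 - 6} + \frac{\sqrt{2} \sqrt{0}}{2}) = - (-5 - \frac{6}{6} + \frac{\sqrt{2} \cdot 0}{2}) = - (-5 - 1 + \frac{1}{2} \cdot 0) = - (-5 - 1 + 0) = \left(-1\right) \left(-6\right) = 6$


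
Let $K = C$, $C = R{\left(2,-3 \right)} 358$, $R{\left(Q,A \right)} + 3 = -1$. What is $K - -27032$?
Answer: $25600$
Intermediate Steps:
$R{\left(Q,A \right)} = -4$ ($R{\left(Q,A \right)} = -3 - 1 = -4$)
$C = -1432$ ($C = \left(-4\right) 358 = -1432$)
$K = -1432$
$K - -27032 = -1432 - -27032 = -1432 + 27032 = 25600$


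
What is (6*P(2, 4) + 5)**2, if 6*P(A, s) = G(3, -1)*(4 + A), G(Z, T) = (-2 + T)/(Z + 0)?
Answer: 1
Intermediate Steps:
G(Z, T) = (-2 + T)/Z
P(A, s) = -2/3 - A/6 (P(A, s) = (((-2 - 1)/3)*(4 + A))/6 = (((1/3)*(-3))*(4 + A))/6 = (-(4 + A))/6 = (-4 - A)/6 = -2/3 - A/6)
(6*P(2, 4) + 5)**2 = (6*(-2/3 - 1/6*2) + 5)**2 = (6*(-2/3 - 1/3) + 5)**2 = (6*(-1) + 5)**2 = (-6 + 5)**2 = (-1)**2 = 1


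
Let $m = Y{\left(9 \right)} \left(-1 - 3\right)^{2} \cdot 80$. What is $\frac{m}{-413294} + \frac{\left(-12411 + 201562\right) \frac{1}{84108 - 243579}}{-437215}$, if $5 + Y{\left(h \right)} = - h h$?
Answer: $\frac{3837599241592297}{14408072186872455} \approx 0.26635$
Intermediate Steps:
$Y{\left(h \right)} = -5 - h^{2}$ ($Y{\left(h \right)} = -5 - h h = -5 - h^{2}$)
$m = -110080$ ($m = \left(-5 - 9^{2}\right) \left(-1 - 3\right)^{2} \cdot 80 = \left(-5 - 81\right) \left(-4\right)^{2} \cdot 80 = \left(-5 - 81\right) 16 \cdot 80 = \left(-86\right) 16 \cdot 80 = \left(-1376\right) 80 = -110080$)
$\frac{m}{-413294} + \frac{\left(-12411 + 201562\right) \frac{1}{84108 - 243579}}{-437215} = - \frac{110080}{-413294} + \frac{\left(-12411 + 201562\right) \frac{1}{84108 - 243579}}{-437215} = \left(-110080\right) \left(- \frac{1}{413294}\right) + \frac{189151}{-159471} \left(- \frac{1}{437215}\right) = \frac{55040}{206647} + 189151 \left(- \frac{1}{159471}\right) \left(- \frac{1}{437215}\right) = \frac{55040}{206647} - - \frac{189151}{69723113265} = \frac{55040}{206647} + \frac{189151}{69723113265} = \frac{3837599241592297}{14408072186872455}$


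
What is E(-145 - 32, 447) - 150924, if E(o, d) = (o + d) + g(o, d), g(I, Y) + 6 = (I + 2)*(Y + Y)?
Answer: -307110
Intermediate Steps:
g(I, Y) = -6 + 2*Y*(2 + I) (g(I, Y) = -6 + (I + 2)*(Y + Y) = -6 + (2 + I)*(2*Y) = -6 + 2*Y*(2 + I))
E(o, d) = -6 + o + 5*d + 2*d*o (E(o, d) = (o + d) + (-6 + 4*d + 2*o*d) = (d + o) + (-6 + 4*d + 2*d*o) = -6 + o + 5*d + 2*d*o)
E(-145 - 32, 447) - 150924 = (-6 + (-145 - 32) + 5*447 + 2*447*(-145 - 32)) - 150924 = (-6 - 177 + 2235 + 2*447*(-177)) - 150924 = (-6 - 177 + 2235 - 158238) - 150924 = -156186 - 150924 = -307110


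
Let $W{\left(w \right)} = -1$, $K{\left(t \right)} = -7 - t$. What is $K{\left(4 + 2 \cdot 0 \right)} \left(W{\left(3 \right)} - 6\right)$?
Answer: $77$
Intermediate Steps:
$K{\left(4 + 2 \cdot 0 \right)} \left(W{\left(3 \right)} - 6\right) = \left(-7 - \left(4 + 2 \cdot 0\right)\right) \left(-1 - 6\right) = \left(-7 - \left(4 + 0\right)\right) \left(-1 - 6\right) = \left(-7 - 4\right) \left(-7\right) = \left(-11\right) \left(-7\right) = 77$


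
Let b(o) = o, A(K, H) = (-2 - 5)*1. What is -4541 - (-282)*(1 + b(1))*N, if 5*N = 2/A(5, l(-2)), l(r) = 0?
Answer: -160063/35 ≈ -4573.2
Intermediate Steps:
A(K, H) = -7 (A(K, H) = -7*1 = -7)
N = -2/35 (N = (2/(-7))/5 = (2*(-1/7))/5 = (1/5)*(-2/7) = -2/35 ≈ -0.057143)
-4541 - (-282)*(1 + b(1))*N = -4541 - (-282)*(1 + 1)*(-2/35) = -4541 - (-282)*2*(-2/35) = -4541 - (-282)*(-4)/35 = -4541 - 1*1128/35 = -4541 - 1128/35 = -160063/35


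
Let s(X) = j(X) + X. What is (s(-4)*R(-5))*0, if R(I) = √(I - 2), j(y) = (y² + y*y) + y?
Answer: 0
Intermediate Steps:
j(y) = y + 2*y² (j(y) = (y² + y²) + y = 2*y² + y = y + 2*y²)
R(I) = √(-2 + I)
s(X) = X + X*(1 + 2*X) (s(X) = X*(1 + 2*X) + X = X + X*(1 + 2*X))
(s(-4)*R(-5))*0 = ((2*(-4)*(1 - 4))*√(-2 - 5))*0 = ((2*(-4)*(-3))*√(-7))*0 = (24*(I*√7))*0 = (24*I*√7)*0 = 0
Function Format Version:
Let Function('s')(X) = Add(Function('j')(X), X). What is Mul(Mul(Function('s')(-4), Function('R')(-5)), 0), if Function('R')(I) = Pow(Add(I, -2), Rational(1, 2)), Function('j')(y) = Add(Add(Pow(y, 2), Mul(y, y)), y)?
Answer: 0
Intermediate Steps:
Function('j')(y) = Add(y, Mul(2, Pow(y, 2))) (Function('j')(y) = Add(Add(Pow(y, 2), Pow(y, 2)), y) = Add(Mul(2, Pow(y, 2)), y) = Add(y, Mul(2, Pow(y, 2))))
Function('R')(I) = Pow(Add(-2, I), Rational(1, 2))
Function('s')(X) = Add(X, Mul(X, Add(1, Mul(2, X)))) (Function('s')(X) = Add(Mul(X, Add(1, Mul(2, X))), X) = Add(X, Mul(X, Add(1, Mul(2, X)))))
Mul(Mul(Function('s')(-4), Function('R')(-5)), 0) = Mul(Mul(Mul(2, -4, Add(1, -4)), Pow(Add(-2, -5), Rational(1, 2))), 0) = Mul(Mul(Mul(2, -4, -3), Pow(-7, Rational(1, 2))), 0) = Mul(Mul(24, Mul(I, Pow(7, Rational(1, 2)))), 0) = Mul(Mul(24, I, Pow(7, Rational(1, 2))), 0) = 0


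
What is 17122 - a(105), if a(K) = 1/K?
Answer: 1797809/105 ≈ 17122.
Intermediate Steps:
17122 - a(105) = 17122 - 1/105 = 1797809/105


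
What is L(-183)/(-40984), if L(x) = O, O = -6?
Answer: 3/20492 ≈ 0.00014640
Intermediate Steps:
L(x) = -6
L(-183)/(-40984) = -6/(-40984) = -6*(-1/40984) = 3/20492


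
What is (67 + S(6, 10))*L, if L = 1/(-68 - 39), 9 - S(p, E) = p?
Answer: -70/107 ≈ -0.65421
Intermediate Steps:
S(p, E) = 9 - p
L = -1/107 (L = 1/(-107) = -1/107 ≈ -0.0093458)
(67 + S(6, 10))*L = (67 + (9 - 1*6))*(-1/107) = (67 + (9 - 6))*(-1/107) = (67 + 3)*(-1/107) = 70*(-1/107) = -70/107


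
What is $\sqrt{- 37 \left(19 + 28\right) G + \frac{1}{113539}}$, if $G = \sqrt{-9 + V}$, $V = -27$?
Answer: $\frac{\sqrt{113539 - 134505784572114 i}}{113539} \approx 72.229 - 72.229 i$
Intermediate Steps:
$G = 6 i$ ($G = \sqrt{-9 - 27} = \sqrt{-36} = 6 i \approx 6.0 i$)
$\sqrt{- 37 \left(19 + 28\right) G + \frac{1}{113539}} = \sqrt{- 37 \left(19 + 28\right) 6 i + \frac{1}{113539}} = \sqrt{\left(-37\right) 47 \cdot 6 i + \frac{1}{113539}} = \sqrt{- 1739 \cdot 6 i + \frac{1}{113539}} = \sqrt{- 10434 i + \frac{1}{113539}} = \sqrt{\frac{1}{113539} - 10434 i}$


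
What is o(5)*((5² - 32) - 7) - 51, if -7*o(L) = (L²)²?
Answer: 1199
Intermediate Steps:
o(L) = -L⁴/7
o(5)*((5² - 32) - 7) - 51 = (-⅐*5⁴)*((5² - 32) - 7) - 51 = (-⅐*625)*((25 - 32) - 7) - 51 = -625*(-7 - 7)/7 - 51 = -625/7*(-14) - 51 = 1250 - 51 = 1199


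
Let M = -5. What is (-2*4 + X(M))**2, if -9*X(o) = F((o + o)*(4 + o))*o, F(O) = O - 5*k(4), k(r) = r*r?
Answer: 178084/81 ≈ 2198.6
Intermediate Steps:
k(r) = r**2
F(O) = -80 + O (F(O) = O - 5*4**2 = O - 5*16 = O - 80 = -80 + O)
X(o) = -o*(-80 + 2*o*(4 + o))/9 (X(o) = -(-80 + (o + o)*(4 + o))*o/9 = -(-80 + (2*o)*(4 + o))*o/9 = -(-80 + 2*o*(4 + o))*o/9 = -o*(-80 + 2*o*(4 + o))/9)
(-2*4 + X(M))**2 = (-2*4 - 2/9*(-5)*(-40 - 5*(4 - 5)))**2 = (-8 - 2/9*(-5)*(-40 - 5*(-1)))**2 = (-8 - 2/9*(-5)*(-40 + 5))**2 = (-8 - 2/9*(-5)*(-35))**2 = (-8 - 350/9)**2 = (-422/9)**2 = 178084/81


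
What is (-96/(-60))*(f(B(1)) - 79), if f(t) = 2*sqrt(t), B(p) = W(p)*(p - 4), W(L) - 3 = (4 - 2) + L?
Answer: -632/5 + 48*I*sqrt(2)/5 ≈ -126.4 + 13.576*I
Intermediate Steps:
W(L) = 5 + L (W(L) = 3 + ((4 - 2) + L) = 3 + (2 + L) = 5 + L)
B(p) = (-4 + p)*(5 + p) (B(p) = (5 + p)*(p - 4) = (5 + p)*(-4 + p) = (-4 + p)*(5 + p))
(-96/(-60))*(f(B(1)) - 79) = (-96/(-60))*(2*sqrt((-4 + 1)*(5 + 1)) - 79) = (-96*(-1/60))*(2*sqrt(-3*6) - 79) = 8*(2*sqrt(-18) - 79)/5 = 8*(2*(3*I*sqrt(2)) - 79)/5 = 8*(6*I*sqrt(2) - 79)/5 = 8*(-79 + 6*I*sqrt(2))/5 = -632/5 + 48*I*sqrt(2)/5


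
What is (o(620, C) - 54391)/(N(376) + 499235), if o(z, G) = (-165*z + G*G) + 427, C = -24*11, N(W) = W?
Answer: -28856/166537 ≈ -0.17327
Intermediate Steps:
C = -264
o(z, G) = 427 + G² - 165*z (o(z, G) = (-165*z + G²) + 427 = (G² - 165*z) + 427 = 427 + G² - 165*z)
(o(620, C) - 54391)/(N(376) + 499235) = ((427 + (-264)² - 165*620) - 54391)/(376 + 499235) = ((427 + 69696 - 102300) - 54391)/499611 = (-32177 - 54391)*(1/499611) = -86568*1/499611 = -28856/166537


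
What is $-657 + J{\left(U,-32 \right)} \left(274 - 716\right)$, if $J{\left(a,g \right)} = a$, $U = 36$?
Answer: $-16569$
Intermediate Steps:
$-657 + J{\left(U,-32 \right)} \left(274 - 716\right) = -657 + 36 \left(274 - 716\right) = -657 + 36 \left(-442\right) = -657 - 15912 = -16569$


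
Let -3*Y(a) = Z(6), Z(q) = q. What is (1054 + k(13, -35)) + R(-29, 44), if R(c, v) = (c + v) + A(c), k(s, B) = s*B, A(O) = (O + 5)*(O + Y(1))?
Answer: 1358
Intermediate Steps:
Y(a) = -2 (Y(a) = -1/3*6 = -2)
A(O) = (-2 + O)*(5 + O) (A(O) = (O + 5)*(O - 2) = (5 + O)*(-2 + O) = (-2 + O)*(5 + O))
k(s, B) = B*s
R(c, v) = -10 + v + c**2 + 4*c (R(c, v) = (c + v) + (-10 + c**2 + 3*c) = -10 + v + c**2 + 4*c)
(1054 + k(13, -35)) + R(-29, 44) = (1054 - 35*13) + (-10 + 44 + (-29)**2 + 4*(-29)) = (1054 - 455) + (-10 + 44 + 841 - 116) = 599 + 759 = 1358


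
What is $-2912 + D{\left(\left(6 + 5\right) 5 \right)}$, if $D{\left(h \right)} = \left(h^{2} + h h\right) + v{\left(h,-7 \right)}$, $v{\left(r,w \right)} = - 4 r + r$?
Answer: $2973$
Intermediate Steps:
$v{\left(r,w \right)} = - 3 r$
$D{\left(h \right)} = - 3 h + 2 h^{2}$ ($D{\left(h \right)} = \left(h^{2} + h h\right) - 3 h = \left(h^{2} + h^{2}\right) - 3 h = 2 h^{2} - 3 h = - 3 h + 2 h^{2}$)
$-2912 + D{\left(\left(6 + 5\right) 5 \right)} = -2912 + \left(6 + 5\right) 5 \left(-3 + 2 \left(6 + 5\right) 5\right) = -2912 + 11 \cdot 5 \left(-3 + 2 \cdot 11 \cdot 5\right) = -2912 + 55 \left(-3 + 2 \cdot 55\right) = -2912 + 55 \left(-3 + 110\right) = -2912 + 55 \cdot 107 = -2912 + 5885 = 2973$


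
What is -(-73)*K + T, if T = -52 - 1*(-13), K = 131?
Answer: 9524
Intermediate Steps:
T = -39 (T = -52 + 13 = -39)
-(-73)*K + T = -(-73)*131 - 39 = -73*(-131) - 39 = 9563 - 39 = 9524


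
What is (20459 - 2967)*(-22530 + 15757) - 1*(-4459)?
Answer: -118468857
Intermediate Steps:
(20459 - 2967)*(-22530 + 15757) - 1*(-4459) = 17492*(-6773) + 4459 = -118473316 + 4459 = -118468857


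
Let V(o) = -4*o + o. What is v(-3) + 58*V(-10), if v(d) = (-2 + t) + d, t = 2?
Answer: 1737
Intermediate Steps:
V(o) = -3*o
v(d) = d (v(d) = (-2 + 2) + d = 0 + d = d)
v(-3) + 58*V(-10) = -3 + 58*(-3*(-10)) = -3 + 58*30 = -3 + 1740 = 1737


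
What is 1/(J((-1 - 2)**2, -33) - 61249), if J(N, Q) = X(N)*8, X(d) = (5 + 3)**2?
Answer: -1/60737 ≈ -1.6464e-5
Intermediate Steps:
X(d) = 64 (X(d) = 8**2 = 64)
J(N, Q) = 512 (J(N, Q) = 64*8 = 512)
1/(J((-1 - 2)**2, -33) - 61249) = 1/(512 - 61249) = 1/(-60737) = -1/60737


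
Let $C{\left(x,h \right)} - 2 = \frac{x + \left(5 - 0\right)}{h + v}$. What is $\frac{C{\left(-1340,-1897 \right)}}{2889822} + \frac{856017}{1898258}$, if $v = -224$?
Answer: $\frac{33633373412620}{74583438560841} \approx 0.45095$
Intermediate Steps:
$C{\left(x,h \right)} = 2 + \frac{5 + x}{-224 + h}$ ($C{\left(x,h \right)} = 2 + \frac{x + \left(5 - 0\right)}{h - 224} = 2 + \frac{x + \left(5 + 0\right)}{-224 + h} = 2 + \frac{x + 5}{-224 + h} = 2 + \frac{5 + x}{-224 + h}$)
$\frac{C{\left(-1340,-1897 \right)}}{2889822} + \frac{856017}{1898258} = \frac{\frac{1}{-224 - 1897} \left(-443 - 1340 + 2 \left(-1897\right)\right)}{2889822} + \frac{856017}{1898258} = \frac{-443 - 1340 - 3794}{-2121} \cdot \frac{1}{2889822} + 856017 \cdot \frac{1}{1898258} = \left(- \frac{1}{2121}\right) \left(-5577\right) \frac{1}{2889822} + \frac{856017}{1898258} = \frac{1859}{707} \cdot \frac{1}{2889822} + \frac{856017}{1898258} = \frac{143}{157161858} + \frac{856017}{1898258} = \frac{33633373412620}{74583438560841}$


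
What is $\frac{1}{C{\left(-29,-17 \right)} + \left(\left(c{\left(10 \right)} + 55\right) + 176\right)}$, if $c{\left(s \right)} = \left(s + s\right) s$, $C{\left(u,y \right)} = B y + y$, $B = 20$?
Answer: $\frac{1}{74} \approx 0.013514$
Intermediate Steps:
$C{\left(u,y \right)} = 21 y$ ($C{\left(u,y \right)} = 20 y + y = 21 y$)
$c{\left(s \right)} = 2 s^{2}$ ($c{\left(s \right)} = 2 s s = 2 s^{2}$)
$\frac{1}{C{\left(-29,-17 \right)} + \left(\left(c{\left(10 \right)} + 55\right) + 176\right)} = \frac{1}{21 \left(-17\right) + \left(\left(2 \cdot 10^{2} + 55\right) + 176\right)} = \frac{1}{-357 + \left(\left(2 \cdot 100 + 55\right) + 176\right)} = \frac{1}{-357 + \left(\left(200 + 55\right) + 176\right)} = \frac{1}{-357 + \left(255 + 176\right)} = \frac{1}{-357 + 431} = \frac{1}{74}$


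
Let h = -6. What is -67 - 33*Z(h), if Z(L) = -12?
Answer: 329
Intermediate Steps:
-67 - 33*Z(h) = -67 - 33*(-12) = -67 + 396 = 329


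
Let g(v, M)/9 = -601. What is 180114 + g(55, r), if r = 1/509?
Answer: 174705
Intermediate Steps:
r = 1/509 ≈ 0.0019646
g(v, M) = -5409 (g(v, M) = 9*(-601) = -5409)
180114 + g(55, r) = 180114 - 5409 = 174705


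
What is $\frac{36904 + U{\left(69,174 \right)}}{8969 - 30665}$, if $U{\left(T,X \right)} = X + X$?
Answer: $- \frac{9313}{5424} \approx -1.717$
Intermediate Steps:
$U{\left(T,X \right)} = 2 X$
$\frac{36904 + U{\left(69,174 \right)}}{8969 - 30665} = \frac{36904 + 2 \cdot 174}{8969 - 30665} = \frac{36904 + 348}{-21696} = 37252 \left(- \frac{1}{21696}\right) = - \frac{9313}{5424}$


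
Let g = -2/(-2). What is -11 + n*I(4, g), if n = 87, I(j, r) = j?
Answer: 337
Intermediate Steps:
g = 1 (g = -2*(-½) = 1)
-11 + n*I(4, g) = -11 + 87*4 = -11 + 348 = 337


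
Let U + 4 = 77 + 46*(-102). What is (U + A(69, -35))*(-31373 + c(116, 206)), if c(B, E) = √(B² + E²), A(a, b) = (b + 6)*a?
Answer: 207689260 - 13240*√13973 ≈ 2.0612e+8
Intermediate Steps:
A(a, b) = a*(6 + b) (A(a, b) = (6 + b)*a = a*(6 + b))
U = -4619 (U = -4 + (77 + 46*(-102)) = -4 + (77 - 4692) = -4 - 4615 = -4619)
(U + A(69, -35))*(-31373 + c(116, 206)) = (-4619 + 69*(6 - 35))*(-31373 + √(116² + 206²)) = (-4619 + 69*(-29))*(-31373 + √(13456 + 42436)) = (-4619 - 2001)*(-31373 + √55892) = -6620*(-31373 + 2*√13973) = 207689260 - 13240*√13973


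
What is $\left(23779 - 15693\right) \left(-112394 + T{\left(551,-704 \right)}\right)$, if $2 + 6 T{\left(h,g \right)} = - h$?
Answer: $- \frac{2728689431}{3} \approx -9.0956 \cdot 10^{8}$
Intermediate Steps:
$T{\left(h,g \right)} = - \frac{1}{3} - \frac{h}{6}$ ($T{\left(h,g \right)} = - \frac{1}{3} + \frac{\left(-1\right) h}{6} = - \frac{1}{3} - \frac{h}{6}$)
$\left(23779 - 15693\right) \left(-112394 + T{\left(551,-704 \right)}\right) = \left(23779 - 15693\right) \left(-112394 - \frac{553}{6}\right) = 8086 \left(-112394 - \frac{553}{6}\right) = 8086 \left(- \frac{674917}{6}\right) = - \frac{2728689431}{3}$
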